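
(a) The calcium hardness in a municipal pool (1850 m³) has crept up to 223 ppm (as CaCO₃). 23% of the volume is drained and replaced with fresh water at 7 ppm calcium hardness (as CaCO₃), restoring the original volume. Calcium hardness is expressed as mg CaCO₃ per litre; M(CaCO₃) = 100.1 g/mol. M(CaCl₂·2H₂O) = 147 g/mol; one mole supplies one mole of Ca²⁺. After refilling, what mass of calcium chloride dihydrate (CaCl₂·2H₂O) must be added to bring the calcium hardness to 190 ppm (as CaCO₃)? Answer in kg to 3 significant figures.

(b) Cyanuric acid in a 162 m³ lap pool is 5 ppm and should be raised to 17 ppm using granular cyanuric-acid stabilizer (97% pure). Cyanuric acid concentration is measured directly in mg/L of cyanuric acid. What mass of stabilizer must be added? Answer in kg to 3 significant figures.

(a) 45.3 kg; (b) 2.00 kg

(a) Volume: 1850 m³ = 1,850,000 L.
(a) After draining 23% and refilling: 223 × 0.77 + 7 × 0.23 = 173.32 ppm.
(a) Deficit to target: 190 − 173.32 = 16.68 mg/L.
(a) As CaCO₃: 16.68 mg/L × 1,850,000 L = 30,860 g; ÷ 100.1 = 308.3 mol Ca²⁺.
(a) Mass: 308.3 × 147 = 45,320 g.

(b) Volume: 162 m³ = 162,000 L.
(b) CYA to add: (17 − 5) = 12 mg/L × 162,000 L = 1944 g cyanuric acid.
(b) At 97% purity: 1944 / 0.97 = 2004 g product.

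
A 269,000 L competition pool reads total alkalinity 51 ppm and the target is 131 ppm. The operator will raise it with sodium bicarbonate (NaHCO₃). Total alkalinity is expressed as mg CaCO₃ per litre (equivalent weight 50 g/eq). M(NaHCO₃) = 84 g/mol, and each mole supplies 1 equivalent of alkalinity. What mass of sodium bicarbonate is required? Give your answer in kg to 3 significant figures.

36.2 kg

Alkalinity to add: (131 − 51) = 80 mg/L as CaCO₃ × 269,000 L = 21,520 g as CaCO₃.
Equivalents: 21,520 g ÷ 50 g/eq = 430.4 eq.
NaHCO₃ supplies 1 eq per mole → 430.4 mol.
Mass: 430.4 mol × 84 g/mol = 36,150 g.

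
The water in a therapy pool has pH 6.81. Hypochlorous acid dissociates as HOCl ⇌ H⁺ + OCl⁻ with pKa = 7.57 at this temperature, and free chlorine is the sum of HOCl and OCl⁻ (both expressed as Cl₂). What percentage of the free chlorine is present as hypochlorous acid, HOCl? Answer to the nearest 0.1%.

[OCl⁻]/[HOCl] = 10^(pH − pKa) = 10^(6.81 − 7.57) = 10^-0.76 = 0.1738.
Fraction as HOCl = 1 / (1 + 0.1738) = 0.8519.

85.2%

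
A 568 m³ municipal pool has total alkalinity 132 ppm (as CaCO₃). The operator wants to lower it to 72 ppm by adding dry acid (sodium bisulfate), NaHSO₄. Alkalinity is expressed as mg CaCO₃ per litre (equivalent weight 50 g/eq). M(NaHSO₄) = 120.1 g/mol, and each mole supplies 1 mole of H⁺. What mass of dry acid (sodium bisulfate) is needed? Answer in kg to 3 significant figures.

81.9 kg

Volume: 568 m³ = 568,000 L.
Alkalinity to neutralize: (132 − 72) = 60 mg/L as CaCO₃ × 568,000 L = 34,080 g as CaCO₃.
Equivalents of H⁺ required: 34,080 ÷ 50 g/eq = 681.6 eq = 681.6 mol NaHSO₄.
Mass of NaHSO₄: 681.6 × 120.1 = 81,860 g.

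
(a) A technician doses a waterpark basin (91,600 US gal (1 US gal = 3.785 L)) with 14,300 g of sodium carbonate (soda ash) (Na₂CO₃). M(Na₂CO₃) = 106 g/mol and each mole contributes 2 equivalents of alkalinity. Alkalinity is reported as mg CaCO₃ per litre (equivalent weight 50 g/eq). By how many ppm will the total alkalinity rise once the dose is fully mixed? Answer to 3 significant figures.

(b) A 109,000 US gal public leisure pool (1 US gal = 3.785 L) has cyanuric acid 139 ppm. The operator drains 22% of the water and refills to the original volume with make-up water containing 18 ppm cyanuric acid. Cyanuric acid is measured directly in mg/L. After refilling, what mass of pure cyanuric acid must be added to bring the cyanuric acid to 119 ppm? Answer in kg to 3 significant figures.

(a) 38.9 ppm; (b) 2.73 kg

(a) Volume: 91,600 US gal × 3.785 L/gal = 346,706 L.
(a) Moles of Na₂CO₃: 14,300 g ÷ 106 g/mol = 134.9 mol → 269.8 eq of alkalinity.
(a) As CaCO₃: 269.8 eq × 50 g/eq = 13,490 g.
(a) Rise: 13,490 g / 346,706 L × 1000 = 38.91 mg/L.

(b) Volume: 109,000 US gal × 3.785 L/gal = 412,565 L.
(b) After draining 22% and refilling: 139 × 0.78 + 18 × 0.22 = 112.38 ppm.
(b) Deficit to target: 119 − 112.38 = 6.62 mg/L.
(b) Mass: 6.62 mg/L × 412,565 L = 2731 g cyanuric acid.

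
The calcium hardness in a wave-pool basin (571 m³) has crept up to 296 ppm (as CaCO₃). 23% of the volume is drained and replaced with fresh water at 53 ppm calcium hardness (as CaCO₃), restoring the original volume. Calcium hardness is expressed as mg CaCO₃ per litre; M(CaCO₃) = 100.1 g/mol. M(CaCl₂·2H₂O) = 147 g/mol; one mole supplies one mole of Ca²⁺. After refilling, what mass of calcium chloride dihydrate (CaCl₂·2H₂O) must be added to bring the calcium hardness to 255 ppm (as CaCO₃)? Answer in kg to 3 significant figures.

Volume: 571 m³ = 571,000 L.
After draining 23% and refilling: 296 × 0.77 + 53 × 0.23 = 240.11 ppm.
Deficit to target: 255 − 240.11 = 14.89 mg/L.
As CaCO₃: 14.89 mg/L × 571,000 L = 8502 g; ÷ 100.1 = 84.94 mol Ca²⁺.
Mass: 84.94 × 147 = 12,490 g.

12.5 kg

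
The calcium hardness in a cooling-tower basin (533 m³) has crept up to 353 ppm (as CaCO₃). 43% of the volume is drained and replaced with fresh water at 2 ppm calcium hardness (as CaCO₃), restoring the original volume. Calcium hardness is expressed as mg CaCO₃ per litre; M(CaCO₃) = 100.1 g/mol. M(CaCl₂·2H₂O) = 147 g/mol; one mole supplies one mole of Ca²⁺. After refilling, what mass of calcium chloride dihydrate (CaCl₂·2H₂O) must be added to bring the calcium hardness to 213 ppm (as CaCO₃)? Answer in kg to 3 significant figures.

Volume: 533 m³ = 533,000 L.
After draining 43% and refilling: 353 × 0.57 + 2 × 0.43 = 202.07 ppm.
Deficit to target: 213 − 202.07 = 10.93 mg/L.
As CaCO₃: 10.93 mg/L × 533,000 L = 5826 g; ÷ 100.1 = 58.2 mol Ca²⁺.
Mass: 58.2 × 147 = 8555 g.

8.56 kg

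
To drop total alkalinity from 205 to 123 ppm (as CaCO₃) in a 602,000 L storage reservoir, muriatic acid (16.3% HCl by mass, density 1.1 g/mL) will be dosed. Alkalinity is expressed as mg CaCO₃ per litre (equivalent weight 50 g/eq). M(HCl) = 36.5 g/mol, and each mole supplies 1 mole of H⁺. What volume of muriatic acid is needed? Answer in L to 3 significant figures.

201 L

Alkalinity to neutralize: (205 − 123) = 82 mg/L as CaCO₃ × 602,000 L = 49,360 g as CaCO₃.
Equivalents of H⁺ required: 49,360 ÷ 50 g/eq = 987.3 eq = 987.3 mol HCl.
Mass of HCl: 987.3 × 36.5 = 36,040 g.
Mass of 16.3% solution: 36,040 / 0.163 = 221,100 g.
Volume: 221,100 g ÷ 1.1 g/mL = 201,000 mL.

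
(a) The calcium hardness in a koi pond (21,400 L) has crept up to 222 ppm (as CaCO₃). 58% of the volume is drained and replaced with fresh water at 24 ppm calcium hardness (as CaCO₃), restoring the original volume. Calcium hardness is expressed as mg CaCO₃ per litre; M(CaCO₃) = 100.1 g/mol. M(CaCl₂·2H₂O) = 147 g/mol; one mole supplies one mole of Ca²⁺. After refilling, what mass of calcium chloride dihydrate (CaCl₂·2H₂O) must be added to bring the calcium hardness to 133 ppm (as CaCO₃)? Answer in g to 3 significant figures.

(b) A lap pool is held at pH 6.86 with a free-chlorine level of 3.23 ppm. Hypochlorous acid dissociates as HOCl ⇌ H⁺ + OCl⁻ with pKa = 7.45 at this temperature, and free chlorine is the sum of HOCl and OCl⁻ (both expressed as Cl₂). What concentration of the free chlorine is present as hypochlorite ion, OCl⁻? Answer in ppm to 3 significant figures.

(a) 812 g; (b) 0.660 ppm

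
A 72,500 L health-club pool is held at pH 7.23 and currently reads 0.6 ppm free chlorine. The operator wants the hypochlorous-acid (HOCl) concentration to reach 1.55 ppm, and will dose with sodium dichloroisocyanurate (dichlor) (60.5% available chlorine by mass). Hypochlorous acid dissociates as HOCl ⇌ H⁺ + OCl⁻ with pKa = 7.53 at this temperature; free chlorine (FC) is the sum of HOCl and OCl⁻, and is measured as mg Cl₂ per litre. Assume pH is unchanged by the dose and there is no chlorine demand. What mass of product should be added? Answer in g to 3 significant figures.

[OCl⁻]/[HOCl] = 10^(pH − pKa) = 10^(7.23 − 7.53) = 0.5012; fraction as HOCl = 1/(1 + 0.5012) = 0.6661.
Free chlorine required for 1.55 ppm HOCl: 1.55 / 0.6661 = 2.327 ppm.
FC to add: 2.327 − 0.6 = 1.727 mg/L as Cl₂.
Cl₂ equivalent: 1.727 mg/L × 72,500 L = 125.2 g.
Product at 60.5% available Cl: 125.2 / 0.605 = 206.9 g.

207 g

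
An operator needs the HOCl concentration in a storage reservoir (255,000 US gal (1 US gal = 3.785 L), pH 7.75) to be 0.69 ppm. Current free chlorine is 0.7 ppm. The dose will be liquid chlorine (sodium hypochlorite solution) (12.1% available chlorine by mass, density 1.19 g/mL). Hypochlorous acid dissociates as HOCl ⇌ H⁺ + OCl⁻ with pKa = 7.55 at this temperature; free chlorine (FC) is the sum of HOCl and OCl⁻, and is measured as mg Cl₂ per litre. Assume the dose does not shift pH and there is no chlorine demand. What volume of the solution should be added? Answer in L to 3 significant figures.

7.26 L

Volume: 255,000 US gal × 3.785 L/gal = 965,175 L.
[OCl⁻]/[HOCl] = 10^(pH − pKa) = 10^(7.75 − 7.55) = 1.585; fraction as HOCl = 1/(1 + 1.585) = 0.3869.
Free chlorine required for 0.69 ppm HOCl: 0.69 / 0.3869 = 1.784 ppm.
FC to add: 1.784 − 0.7 = 1.084 mg/L as Cl₂.
Cl₂ equivalent: 1.084 mg/L × 965,175 L = 1046 g.
Product at 12.1% available Cl: 1046 / 0.121 = 8643 g.
Volume: 8643 g ÷ 1.19 g/mL = 7263 mL.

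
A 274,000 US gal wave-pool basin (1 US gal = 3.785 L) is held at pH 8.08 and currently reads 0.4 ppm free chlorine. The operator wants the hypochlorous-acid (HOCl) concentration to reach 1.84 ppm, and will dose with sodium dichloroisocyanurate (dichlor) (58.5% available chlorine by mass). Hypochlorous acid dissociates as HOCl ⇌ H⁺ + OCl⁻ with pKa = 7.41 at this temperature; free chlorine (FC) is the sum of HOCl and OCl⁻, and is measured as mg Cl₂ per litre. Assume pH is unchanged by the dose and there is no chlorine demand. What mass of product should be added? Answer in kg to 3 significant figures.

17.8 kg

Volume: 274,000 US gal × 3.785 L/gal = 1,037,090 L.
[OCl⁻]/[HOCl] = 10^(pH − pKa) = 10^(8.08 − 7.41) = 4.677; fraction as HOCl = 1/(1 + 4.677) = 0.1761.
Free chlorine required for 1.84 ppm HOCl: 1.84 / 0.1761 = 10.45 ppm.
FC to add: 10.45 − 0.4 = 10.05 mg/L as Cl₂.
Cl₂ equivalent: 10.05 mg/L × 1,037,090 L = 10,420 g.
Product at 58.5% available Cl: 10,420 / 0.585 = 17,810 g.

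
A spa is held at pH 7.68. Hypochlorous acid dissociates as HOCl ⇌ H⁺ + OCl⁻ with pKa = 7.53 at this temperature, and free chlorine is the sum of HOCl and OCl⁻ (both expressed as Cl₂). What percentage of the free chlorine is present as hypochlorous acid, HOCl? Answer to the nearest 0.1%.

41.5%

[OCl⁻]/[HOCl] = 10^(pH − pKa) = 10^(7.68 − 7.53) = 10^0.15 = 1.413.
Fraction as HOCl = 1 / (1 + 1.413) = 0.4145.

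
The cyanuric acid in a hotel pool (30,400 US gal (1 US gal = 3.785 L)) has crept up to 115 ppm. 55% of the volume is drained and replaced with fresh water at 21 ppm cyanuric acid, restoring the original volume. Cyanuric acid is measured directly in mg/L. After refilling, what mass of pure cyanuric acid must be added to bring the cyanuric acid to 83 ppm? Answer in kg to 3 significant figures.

Volume: 30,400 US gal × 3.785 L/gal = 115,064 L.
After draining 55% and refilling: 115 × 0.45 + 21 × 0.55 = 63.3 ppm.
Deficit to target: 83 − 63.3 = 19.7 mg/L.
Mass: 19.7 mg/L × 115,064 L = 2267 g cyanuric acid.

2.27 kg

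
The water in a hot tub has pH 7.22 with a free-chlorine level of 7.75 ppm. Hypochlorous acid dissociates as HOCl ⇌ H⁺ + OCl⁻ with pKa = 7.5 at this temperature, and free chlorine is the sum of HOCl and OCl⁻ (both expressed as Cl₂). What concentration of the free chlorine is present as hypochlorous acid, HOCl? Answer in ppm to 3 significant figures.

[OCl⁻]/[HOCl] = 10^(pH − pKa) = 10^(7.22 − 7.5) = 10^-0.28 = 0.5248.
Fraction as HOCl = 1 / (1 + 0.5248) = 0.6558.
HOCl = 0.6558 × 7.75 ppm = 5.083 ppm.

5.08 ppm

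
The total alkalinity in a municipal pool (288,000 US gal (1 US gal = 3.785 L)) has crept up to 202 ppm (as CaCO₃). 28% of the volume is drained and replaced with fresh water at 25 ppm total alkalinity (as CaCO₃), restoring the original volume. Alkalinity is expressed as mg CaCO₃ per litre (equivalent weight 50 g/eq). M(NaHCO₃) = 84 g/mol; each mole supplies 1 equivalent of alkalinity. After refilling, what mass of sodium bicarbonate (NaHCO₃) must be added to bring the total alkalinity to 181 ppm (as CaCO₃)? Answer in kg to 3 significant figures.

52.3 kg

Volume: 288,000 US gal × 3.785 L/gal = 1,090,080 L.
After draining 28% and refilling: 202 × 0.72 + 25 × 0.28 = 152.44 ppm.
Deficit to target: 181 − 152.44 = 28.56 mg/L.
As CaCO₃: 28.56 mg/L × 1,090,080 L = 31,130 g; ÷ 50 g/eq ÷ 1 = 622.7 mol NaHCO₃.
Mass: 622.7 × 84 = 52,300 g.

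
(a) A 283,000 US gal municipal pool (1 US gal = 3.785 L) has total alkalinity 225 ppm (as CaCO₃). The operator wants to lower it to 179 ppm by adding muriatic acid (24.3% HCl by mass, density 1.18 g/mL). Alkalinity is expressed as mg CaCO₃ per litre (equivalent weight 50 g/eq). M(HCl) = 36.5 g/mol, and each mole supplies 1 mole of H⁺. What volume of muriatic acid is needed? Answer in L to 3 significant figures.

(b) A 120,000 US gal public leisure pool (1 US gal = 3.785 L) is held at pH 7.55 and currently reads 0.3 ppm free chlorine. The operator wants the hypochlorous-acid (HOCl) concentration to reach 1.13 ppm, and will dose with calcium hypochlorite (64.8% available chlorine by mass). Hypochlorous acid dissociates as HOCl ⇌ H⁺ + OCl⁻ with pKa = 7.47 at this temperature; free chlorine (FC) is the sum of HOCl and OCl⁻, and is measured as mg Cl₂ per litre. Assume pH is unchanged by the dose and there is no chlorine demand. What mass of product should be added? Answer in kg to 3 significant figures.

(a) Volume: 283,000 US gal × 3.785 L/gal = 1,071,155 L.
(a) Alkalinity to neutralize: (225 − 179) = 46 mg/L as CaCO₃ × 1,071,155 L = 49,270 g as CaCO₃.
(a) Equivalents of H⁺ required: 49,270 ÷ 50 g/eq = 985.5 eq = 985.5 mol HCl.
(a) Mass of HCl: 985.5 × 36.5 = 35,970 g.
(a) Mass of 24.3% solution: 35,970 / 0.243 = 148,000 g.
(a) Volume: 148,000 g ÷ 1.18 g/mL = 125,400 mL.

(b) Volume: 120,000 US gal × 3.785 L/gal = 454,200 L.
(b) [OCl⁻]/[HOCl] = 10^(pH − pKa) = 10^(7.55 − 7.47) = 1.202; fraction as HOCl = 1/(1 + 1.202) = 0.4541.
(b) Free chlorine required for 1.13 ppm HOCl: 1.13 / 0.4541 = 2.489 ppm.
(b) FC to add: 2.489 − 0.3 = 2.189 mg/L as Cl₂.
(b) Cl₂ equivalent: 2.189 mg/L × 454,200 L = 994 g.
(b) Product at 64.8% available Cl: 994 / 0.648 = 1534 g.

(a) 125 L; (b) 1.53 kg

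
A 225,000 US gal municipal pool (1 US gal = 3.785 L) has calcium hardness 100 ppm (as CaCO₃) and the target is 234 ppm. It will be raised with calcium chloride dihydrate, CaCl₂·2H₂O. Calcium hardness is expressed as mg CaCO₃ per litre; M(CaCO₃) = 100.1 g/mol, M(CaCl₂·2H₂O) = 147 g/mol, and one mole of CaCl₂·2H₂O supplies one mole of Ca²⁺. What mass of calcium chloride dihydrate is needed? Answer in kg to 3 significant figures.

168 kg

Volume: 225,000 US gal × 3.785 L/gal = 851,625 L.
Hardness to add: (234 − 100) = 134 mg/L as CaCO₃ × 851,625 L = 114,100 g as CaCO₃.
Moles of Ca²⁺ (1 mol Ca²⁺ ≡ 1 mol CaCO₃): 114,100 / 100.1 g/mol = 1140 mol.
Mass of CaCl₂·2H₂O: 1140 × 147 = 167,600 g.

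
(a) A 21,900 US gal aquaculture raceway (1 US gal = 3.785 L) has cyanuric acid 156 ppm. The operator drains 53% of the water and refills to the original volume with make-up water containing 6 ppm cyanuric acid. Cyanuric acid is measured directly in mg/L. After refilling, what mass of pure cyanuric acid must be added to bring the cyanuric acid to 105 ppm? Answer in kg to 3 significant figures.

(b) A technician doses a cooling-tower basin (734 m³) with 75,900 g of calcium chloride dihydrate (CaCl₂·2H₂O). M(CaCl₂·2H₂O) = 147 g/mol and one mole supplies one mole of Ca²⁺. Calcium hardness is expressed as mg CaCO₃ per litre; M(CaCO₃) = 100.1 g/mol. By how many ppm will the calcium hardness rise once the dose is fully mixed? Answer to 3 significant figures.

(a) 2.36 kg; (b) 70.4 ppm

(a) Volume: 21,900 US gal × 3.785 L/gal = 82,892 L.
(a) After draining 53% and refilling: 156 × 0.47 + 6 × 0.53 = 76.5 ppm.
(a) Deficit to target: 105 − 76.5 = 28.5 mg/L.
(a) Mass: 28.5 mg/L × 82,892 L = 2362 g cyanuric acid.

(b) Volume: 734 m³ = 734,000 L.
(b) Moles of Ca²⁺: 75,900 g ÷ 147 g/mol = 516.3 mol.
(b) As CaCO₃: 516.3 mol × 100.1 g/mol = 51,680 g.
(b) Rise: 51,680 g / 734,000 L × 1000 = 70.41 mg/L.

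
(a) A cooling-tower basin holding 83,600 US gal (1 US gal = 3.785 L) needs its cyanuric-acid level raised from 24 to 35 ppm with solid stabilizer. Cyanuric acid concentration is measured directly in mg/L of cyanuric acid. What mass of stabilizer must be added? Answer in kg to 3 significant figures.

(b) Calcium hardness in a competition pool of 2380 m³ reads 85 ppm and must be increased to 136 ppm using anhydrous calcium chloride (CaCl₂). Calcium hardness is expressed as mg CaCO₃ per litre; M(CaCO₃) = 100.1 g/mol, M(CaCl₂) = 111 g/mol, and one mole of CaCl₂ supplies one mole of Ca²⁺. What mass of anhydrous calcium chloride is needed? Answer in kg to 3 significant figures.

(a) Volume: 83,600 US gal × 3.785 L/gal = 316,426 L.
(a) CYA to add: (35 − 24) = 11 mg/L × 316,426 L = 3481 g cyanuric acid.

(b) Volume: 2380 m³ = 2,380,000 L.
(b) Hardness to add: (136 − 85) = 51 mg/L as CaCO₃ × 2,380,000 L = 121,400 g as CaCO₃.
(b) Moles of Ca²⁺ (1 mol Ca²⁺ ≡ 1 mol CaCO₃): 121,400 / 100.1 g/mol = 1213 mol.
(b) Mass of CaCl₂: 1213 × 111 = 134,600 g.

(a) 3.48 kg; (b) 135 kg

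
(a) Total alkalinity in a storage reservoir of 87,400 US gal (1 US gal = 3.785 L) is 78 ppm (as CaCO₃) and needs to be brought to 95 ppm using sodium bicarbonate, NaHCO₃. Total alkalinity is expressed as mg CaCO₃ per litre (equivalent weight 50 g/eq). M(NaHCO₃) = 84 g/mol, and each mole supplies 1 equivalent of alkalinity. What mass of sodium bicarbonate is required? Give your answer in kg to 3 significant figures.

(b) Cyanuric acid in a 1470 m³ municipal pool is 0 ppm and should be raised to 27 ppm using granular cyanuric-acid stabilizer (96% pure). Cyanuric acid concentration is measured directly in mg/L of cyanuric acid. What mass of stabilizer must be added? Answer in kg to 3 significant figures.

(a) Volume: 87,400 US gal × 3.785 L/gal = 330,809 L.
(a) Alkalinity to add: (95 − 78) = 17 mg/L as CaCO₃ × 330,809 L = 5624 g as CaCO₃.
(a) Equivalents: 5624 g ÷ 50 g/eq = 112.5 eq.
(a) NaHCO₃ supplies 1 eq per mole → 112.5 mol.
(a) Mass: 112.5 mol × 84 g/mol = 9448 g.

(b) Volume: 1470 m³ = 1,470,000 L.
(b) CYA to add: (27 − 0) = 27 mg/L × 1,470,000 L = 39,690 g cyanuric acid.
(b) At 96% purity: 39,690 / 0.96 = 41,340 g product.

(a) 9.45 kg; (b) 41.3 kg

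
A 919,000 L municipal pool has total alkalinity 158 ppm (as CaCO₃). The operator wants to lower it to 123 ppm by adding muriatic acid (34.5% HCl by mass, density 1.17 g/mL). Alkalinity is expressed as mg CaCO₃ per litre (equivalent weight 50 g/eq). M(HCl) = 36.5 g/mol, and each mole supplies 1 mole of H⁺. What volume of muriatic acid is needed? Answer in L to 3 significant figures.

Alkalinity to neutralize: (158 − 123) = 35 mg/L as CaCO₃ × 919,000 L = 32,160 g as CaCO₃.
Equivalents of H⁺ required: 32,160 ÷ 50 g/eq = 643.3 eq = 643.3 mol HCl.
Mass of HCl: 643.3 × 36.5 = 23,480 g.
Mass of 34.5% solution: 23,480 / 0.345 = 68,060 g.
Volume: 68,060 g ÷ 1.17 g/mL = 58,170 mL.

58.2 L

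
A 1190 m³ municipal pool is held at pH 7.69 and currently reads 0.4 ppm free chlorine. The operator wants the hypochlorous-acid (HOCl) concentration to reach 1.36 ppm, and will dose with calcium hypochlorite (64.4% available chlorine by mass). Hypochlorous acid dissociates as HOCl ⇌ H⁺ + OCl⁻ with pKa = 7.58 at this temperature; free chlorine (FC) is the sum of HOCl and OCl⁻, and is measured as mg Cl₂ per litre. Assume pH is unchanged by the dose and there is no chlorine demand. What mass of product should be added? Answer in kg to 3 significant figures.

Volume: 1190 m³ = 1,190,000 L.
[OCl⁻]/[HOCl] = 10^(pH − pKa) = 10^(7.69 − 7.58) = 1.288; fraction as HOCl = 1/(1 + 1.288) = 0.437.
Free chlorine required for 1.36 ppm HOCl: 1.36 / 0.437 = 3.112 ppm.
FC to add: 3.112 − 0.4 = 2.712 mg/L as Cl₂.
Cl₂ equivalent: 2.712 mg/L × 1,190,000 L = 3227 g.
Product at 64.4% available Cl: 3227 / 0.644 = 5011 g.

5.01 kg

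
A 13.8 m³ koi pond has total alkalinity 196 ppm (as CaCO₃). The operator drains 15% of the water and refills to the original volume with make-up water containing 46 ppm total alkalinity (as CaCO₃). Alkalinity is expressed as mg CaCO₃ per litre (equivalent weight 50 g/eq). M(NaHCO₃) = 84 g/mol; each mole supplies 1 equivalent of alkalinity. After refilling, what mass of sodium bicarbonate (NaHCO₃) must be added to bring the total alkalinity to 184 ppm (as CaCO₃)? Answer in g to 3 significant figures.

243 g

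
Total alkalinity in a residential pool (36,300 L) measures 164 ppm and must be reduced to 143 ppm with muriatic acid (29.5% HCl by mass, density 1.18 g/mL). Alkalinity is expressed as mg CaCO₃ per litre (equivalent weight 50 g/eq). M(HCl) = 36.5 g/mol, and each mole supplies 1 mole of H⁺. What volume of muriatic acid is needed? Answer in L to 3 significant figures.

1.60 L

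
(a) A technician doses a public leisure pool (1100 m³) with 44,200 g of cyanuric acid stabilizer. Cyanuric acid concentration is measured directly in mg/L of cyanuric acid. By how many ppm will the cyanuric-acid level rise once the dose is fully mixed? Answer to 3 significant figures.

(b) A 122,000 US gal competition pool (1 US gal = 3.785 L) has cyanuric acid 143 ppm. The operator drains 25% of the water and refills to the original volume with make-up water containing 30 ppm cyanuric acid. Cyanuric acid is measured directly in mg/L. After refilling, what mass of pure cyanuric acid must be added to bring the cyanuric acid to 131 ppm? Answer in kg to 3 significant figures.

(a) 40.2 ppm; (b) 7.50 kg

(a) Volume: 1100 m³ = 1,100,000 L.
(a) Rise: 44,200 g / 1,100,000 L × 1000 = 40.18 mg/L.

(b) Volume: 122,000 US gal × 3.785 L/gal = 461,770 L.
(b) After draining 25% and refilling: 143 × 0.75 + 30 × 0.25 = 114.75 ppm.
(b) Deficit to target: 131 − 114.75 = 16.25 mg/L.
(b) Mass: 16.25 mg/L × 461,770 L = 7504 g cyanuric acid.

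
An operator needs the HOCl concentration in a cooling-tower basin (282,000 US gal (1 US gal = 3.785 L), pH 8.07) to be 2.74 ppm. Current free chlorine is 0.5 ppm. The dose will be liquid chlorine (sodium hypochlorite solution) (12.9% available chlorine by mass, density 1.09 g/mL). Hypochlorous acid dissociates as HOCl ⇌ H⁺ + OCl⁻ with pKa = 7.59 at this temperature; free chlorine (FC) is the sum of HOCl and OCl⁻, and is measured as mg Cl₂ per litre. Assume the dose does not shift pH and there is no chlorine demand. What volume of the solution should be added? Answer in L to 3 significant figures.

79.8 L

Volume: 282,000 US gal × 3.785 L/gal = 1,067,370 L.
[OCl⁻]/[HOCl] = 10^(pH − pKa) = 10^(8.07 − 7.59) = 3.02; fraction as HOCl = 1/(1 + 3.02) = 0.2488.
Free chlorine required for 2.74 ppm HOCl: 2.74 / 0.2488 = 11.01 ppm.
FC to add: 11.01 − 0.5 = 10.51 mg/L as Cl₂.
Cl₂ equivalent: 10.51 mg/L × 1,067,370 L = 11,220 g.
Product at 12.9% available Cl: 11,220 / 0.129 = 87,000 g.
Volume: 87,000 g ÷ 1.09 g/mL = 79,820 mL.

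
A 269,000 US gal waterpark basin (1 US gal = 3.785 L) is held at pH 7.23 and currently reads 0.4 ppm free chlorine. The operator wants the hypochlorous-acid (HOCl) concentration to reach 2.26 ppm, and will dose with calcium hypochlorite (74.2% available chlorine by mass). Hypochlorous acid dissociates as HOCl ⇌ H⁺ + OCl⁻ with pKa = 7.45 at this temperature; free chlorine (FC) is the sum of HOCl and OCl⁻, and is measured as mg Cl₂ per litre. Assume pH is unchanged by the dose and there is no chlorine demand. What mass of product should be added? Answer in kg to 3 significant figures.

Volume: 269,000 US gal × 3.785 L/gal = 1,018,165 L.
[OCl⁻]/[HOCl] = 10^(pH − pKa) = 10^(7.23 − 7.45) = 0.6026; fraction as HOCl = 1/(1 + 0.6026) = 0.624.
Free chlorine required for 2.26 ppm HOCl: 2.26 / 0.624 = 3.622 ppm.
FC to add: 3.622 − 0.4 = 3.222 mg/L as Cl₂.
Cl₂ equivalent: 3.222 mg/L × 1,018,165 L = 3280 g.
Product at 74.2% available Cl: 3280 / 0.742 = 4421 g.

4.42 kg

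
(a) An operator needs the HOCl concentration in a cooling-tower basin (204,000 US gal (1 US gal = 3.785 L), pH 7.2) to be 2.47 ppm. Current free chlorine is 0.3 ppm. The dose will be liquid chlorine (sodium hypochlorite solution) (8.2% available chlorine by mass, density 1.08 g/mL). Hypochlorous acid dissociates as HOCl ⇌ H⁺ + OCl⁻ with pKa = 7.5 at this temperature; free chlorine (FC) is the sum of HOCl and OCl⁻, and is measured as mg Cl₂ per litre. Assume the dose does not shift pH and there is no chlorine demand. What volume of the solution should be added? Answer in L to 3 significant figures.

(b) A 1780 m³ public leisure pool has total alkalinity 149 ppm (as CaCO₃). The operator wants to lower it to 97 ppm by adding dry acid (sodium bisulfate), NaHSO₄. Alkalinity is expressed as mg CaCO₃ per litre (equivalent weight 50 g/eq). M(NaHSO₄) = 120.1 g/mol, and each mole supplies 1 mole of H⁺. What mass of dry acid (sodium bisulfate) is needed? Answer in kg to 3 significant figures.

(a) 29.7 L; (b) 222 kg

(a) Volume: 204,000 US gal × 3.785 L/gal = 772,140 L.
(a) [OCl⁻]/[HOCl] = 10^(pH − pKa) = 10^(7.2 − 7.5) = 0.5012; fraction as HOCl = 1/(1 + 0.5012) = 0.6661.
(a) Free chlorine required for 2.47 ppm HOCl: 2.47 / 0.6661 = 3.708 ppm.
(a) FC to add: 3.708 − 0.3 = 3.408 mg/L as Cl₂.
(a) Cl₂ equivalent: 3.408 mg/L × 772,140 L = 2631 g.
(a) Product at 8.2% available Cl: 2631 / 0.082 = 32,090 g.
(a) Volume: 32,090 g ÷ 1.08 g/mL = 29,710 mL.

(b) Volume: 1780 m³ = 1,780,000 L.
(b) Alkalinity to neutralize: (149 − 97) = 52 mg/L as CaCO₃ × 1,780,000 L = 92,560 g as CaCO₃.
(b) Equivalents of H⁺ required: 92,560 ÷ 50 g/eq = 1851 eq = 1851 mol NaHSO₄.
(b) Mass of NaHSO₄: 1851 × 120.1 = 222,300 g.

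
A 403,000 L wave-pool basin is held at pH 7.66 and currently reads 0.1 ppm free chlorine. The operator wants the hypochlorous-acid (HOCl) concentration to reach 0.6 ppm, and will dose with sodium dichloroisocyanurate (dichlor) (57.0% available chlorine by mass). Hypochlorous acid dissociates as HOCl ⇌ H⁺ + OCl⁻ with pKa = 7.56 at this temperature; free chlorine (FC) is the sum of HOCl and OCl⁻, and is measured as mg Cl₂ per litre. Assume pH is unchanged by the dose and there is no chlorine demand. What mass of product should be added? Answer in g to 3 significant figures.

888 g

[OCl⁻]/[HOCl] = 10^(pH − pKa) = 10^(7.66 − 7.56) = 1.259; fraction as HOCl = 1/(1 + 1.259) = 0.4427.
Free chlorine required for 0.6 ppm HOCl: 0.6 / 0.4427 = 1.355 ppm.
FC to add: 1.355 − 0.1 = 1.255 mg/L as Cl₂.
Cl₂ equivalent: 1.255 mg/L × 403,000 L = 505.9 g.
Product at 57.0% available Cl: 505.9 / 0.57 = 887.6 g.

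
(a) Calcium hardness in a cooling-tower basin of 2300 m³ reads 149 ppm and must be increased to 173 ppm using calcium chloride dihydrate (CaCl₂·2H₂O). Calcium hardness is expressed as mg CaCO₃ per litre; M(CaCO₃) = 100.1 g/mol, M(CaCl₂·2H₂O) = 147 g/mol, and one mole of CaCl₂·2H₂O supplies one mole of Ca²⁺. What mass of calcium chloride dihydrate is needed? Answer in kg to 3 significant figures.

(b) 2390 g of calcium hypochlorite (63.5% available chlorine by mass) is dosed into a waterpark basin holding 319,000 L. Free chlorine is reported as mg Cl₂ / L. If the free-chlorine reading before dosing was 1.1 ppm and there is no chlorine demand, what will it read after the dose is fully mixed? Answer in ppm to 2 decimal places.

(a) Volume: 2300 m³ = 2,300,000 L.
(a) Hardness to add: (173 − 149) = 24 mg/L as CaCO₃ × 2,300,000 L = 55,200 g as CaCO₃.
(a) Moles of Ca²⁺ (1 mol Ca²⁺ ≡ 1 mol CaCO₃): 55,200 / 100.1 g/mol = 551.4 mol.
(a) Mass of CaCl₂·2H₂O: 551.4 × 147 = 81,060 g.

(b) Available chlorine delivered: 2390 g × 0.635 = 1518 g as Cl₂.
(b) Concentration rise: 1518 g / 319,000 L = 4.758 mg/L = 4.76 ppm.
(b) Final FC: 1.1 + 4.76 = 5.86 ppm.

(a) 81.1 kg; (b) 5.86 ppm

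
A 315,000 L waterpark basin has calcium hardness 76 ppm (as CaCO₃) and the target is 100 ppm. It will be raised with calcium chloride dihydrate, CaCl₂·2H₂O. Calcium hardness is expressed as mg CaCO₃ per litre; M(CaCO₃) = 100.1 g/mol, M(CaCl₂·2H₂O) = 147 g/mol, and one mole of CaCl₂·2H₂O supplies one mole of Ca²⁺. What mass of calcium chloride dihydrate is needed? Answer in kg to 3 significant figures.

11.1 kg

Hardness to add: (100 − 76) = 24 mg/L as CaCO₃ × 315,000 L = 7560 g as CaCO₃.
Moles of Ca²⁺ (1 mol Ca²⁺ ≡ 1 mol CaCO₃): 7560 / 100.1 g/mol = 75.52 mol.
Mass of CaCl₂·2H₂O: 75.52 × 147 = 11,100 g.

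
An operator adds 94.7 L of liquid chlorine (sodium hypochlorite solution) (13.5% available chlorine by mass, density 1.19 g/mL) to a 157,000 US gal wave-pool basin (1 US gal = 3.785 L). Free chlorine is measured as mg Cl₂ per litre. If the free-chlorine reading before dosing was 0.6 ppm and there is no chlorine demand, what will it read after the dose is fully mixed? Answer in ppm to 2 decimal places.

26.20 ppm

Volume: 157,000 US gal × 3.785 L/gal = 594,245 L.
Mass of solution: 94.7 L × 1000 mL/L × 1.19 g/mL = 112,700 g.
Available chlorine delivered: 112,700 g × 0.135 = 15,210 g as Cl₂.
Concentration rise: 15,210 g / 594,245 L = 25.6 mg/L = 25.60 ppm.
Final FC: 0.6 + 25.60 = 26.20 ppm.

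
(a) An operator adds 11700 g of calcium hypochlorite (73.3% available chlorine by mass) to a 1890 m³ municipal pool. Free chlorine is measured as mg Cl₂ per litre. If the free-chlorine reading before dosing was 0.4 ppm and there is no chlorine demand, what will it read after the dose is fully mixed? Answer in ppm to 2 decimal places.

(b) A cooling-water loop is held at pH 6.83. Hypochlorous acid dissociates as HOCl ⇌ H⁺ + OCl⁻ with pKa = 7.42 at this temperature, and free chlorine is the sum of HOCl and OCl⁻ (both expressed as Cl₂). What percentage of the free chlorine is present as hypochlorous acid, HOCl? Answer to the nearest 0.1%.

(a) Volume: 1890 m³ = 1,890,000 L.
(a) Available chlorine delivered: 11,700 g × 0.733 = 8576 g as Cl₂.
(a) Concentration rise: 8576 g / 1,890,000 L = 4.538 mg/L = 4.54 ppm.
(a) Final FC: 0.4 + 4.54 = 4.94 ppm.

(b) [OCl⁻]/[HOCl] = 10^(pH − pKa) = 10^(6.83 − 7.42) = 10^-0.59 = 0.257.
(b) Fraction as HOCl = 1 / (1 + 0.257) = 0.7955.

(a) 4.94 ppm; (b) 79.6%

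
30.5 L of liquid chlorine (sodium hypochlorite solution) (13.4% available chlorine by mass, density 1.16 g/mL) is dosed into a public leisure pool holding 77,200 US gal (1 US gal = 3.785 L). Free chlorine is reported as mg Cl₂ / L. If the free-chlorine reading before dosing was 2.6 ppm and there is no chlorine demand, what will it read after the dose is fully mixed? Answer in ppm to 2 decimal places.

18.82 ppm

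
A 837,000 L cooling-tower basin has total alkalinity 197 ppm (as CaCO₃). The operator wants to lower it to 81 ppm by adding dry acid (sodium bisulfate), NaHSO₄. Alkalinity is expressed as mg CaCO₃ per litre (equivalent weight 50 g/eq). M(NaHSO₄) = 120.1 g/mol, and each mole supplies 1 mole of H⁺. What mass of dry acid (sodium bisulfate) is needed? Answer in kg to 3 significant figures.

233 kg

Alkalinity to neutralize: (197 − 81) = 116 mg/L as CaCO₃ × 837,000 L = 97,090 g as CaCO₃.
Equivalents of H⁺ required: 97,090 ÷ 50 g/eq = 1942 eq = 1942 mol NaHSO₄.
Mass of NaHSO₄: 1942 × 120.1 = 233,200 g.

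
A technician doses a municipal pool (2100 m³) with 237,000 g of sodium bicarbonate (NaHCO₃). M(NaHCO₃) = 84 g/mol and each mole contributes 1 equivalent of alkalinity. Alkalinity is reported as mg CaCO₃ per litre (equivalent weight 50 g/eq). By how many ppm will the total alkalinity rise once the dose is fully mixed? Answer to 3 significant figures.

Volume: 2100 m³ = 2,100,000 L.
Moles of NaHCO₃: 237,000 g ÷ 84 g/mol = 2821 mol → 2821 eq of alkalinity.
As CaCO₃: 2821 eq × 50 g/eq = 141,100 g.
Rise: 141,100 g / 2,100,000 L × 1000 = 67.18 mg/L.

67.2 ppm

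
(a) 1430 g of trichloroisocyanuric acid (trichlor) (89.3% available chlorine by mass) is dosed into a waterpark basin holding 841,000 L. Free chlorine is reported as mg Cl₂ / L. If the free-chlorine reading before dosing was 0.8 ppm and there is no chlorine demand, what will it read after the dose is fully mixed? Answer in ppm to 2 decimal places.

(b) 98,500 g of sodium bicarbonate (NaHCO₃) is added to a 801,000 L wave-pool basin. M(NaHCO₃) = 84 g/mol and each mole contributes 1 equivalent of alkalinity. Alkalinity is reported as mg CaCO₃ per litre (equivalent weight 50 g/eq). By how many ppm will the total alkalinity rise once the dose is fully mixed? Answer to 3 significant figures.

(a) Available chlorine delivered: 1430 g × 0.893 = 1277 g as Cl₂.
(a) Concentration rise: 1277 g / 841,000 L = 1.518 mg/L = 1.52 ppm.
(a) Final FC: 0.8 + 1.52 = 2.32 ppm.

(b) Moles of NaHCO₃: 98,500 g ÷ 84 g/mol = 1173 mol → 1173 eq of alkalinity.
(b) As CaCO₃: 1173 eq × 50 g/eq = 58,630 g.
(b) Rise: 58,630 g / 801,000 L × 1000 = 73.2 mg/L.

(a) 2.32 ppm; (b) 73.2 ppm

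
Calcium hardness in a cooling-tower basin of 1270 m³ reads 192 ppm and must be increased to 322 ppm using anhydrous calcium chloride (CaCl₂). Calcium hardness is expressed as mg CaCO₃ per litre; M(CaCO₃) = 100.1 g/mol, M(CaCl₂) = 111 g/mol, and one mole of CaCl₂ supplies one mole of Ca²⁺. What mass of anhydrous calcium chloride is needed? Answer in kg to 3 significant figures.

183 kg

Volume: 1270 m³ = 1,270,000 L.
Hardness to add: (322 − 192) = 130 mg/L as CaCO₃ × 1,270,000 L = 165,100 g as CaCO₃.
Moles of Ca²⁺ (1 mol Ca²⁺ ≡ 1 mol CaCO₃): 165,100 / 100.1 g/mol = 1649 mol.
Mass of CaCl₂: 1649 × 111 = 183,100 g.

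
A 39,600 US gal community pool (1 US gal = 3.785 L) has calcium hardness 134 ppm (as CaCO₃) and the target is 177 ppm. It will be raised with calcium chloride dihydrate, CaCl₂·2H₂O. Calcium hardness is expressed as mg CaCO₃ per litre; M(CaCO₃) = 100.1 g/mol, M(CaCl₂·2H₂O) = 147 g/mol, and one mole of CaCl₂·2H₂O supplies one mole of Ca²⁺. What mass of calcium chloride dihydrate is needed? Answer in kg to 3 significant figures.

9.46 kg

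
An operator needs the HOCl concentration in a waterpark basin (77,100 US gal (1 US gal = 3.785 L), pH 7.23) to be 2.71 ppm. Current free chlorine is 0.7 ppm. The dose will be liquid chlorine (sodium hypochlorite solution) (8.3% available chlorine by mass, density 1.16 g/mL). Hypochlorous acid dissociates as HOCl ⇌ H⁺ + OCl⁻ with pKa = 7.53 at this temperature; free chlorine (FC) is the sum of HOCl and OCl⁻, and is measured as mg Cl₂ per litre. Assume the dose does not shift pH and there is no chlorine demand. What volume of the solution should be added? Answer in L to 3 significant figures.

10.2 L

Volume: 77,100 US gal × 3.785 L/gal = 291,824 L.
[OCl⁻]/[HOCl] = 10^(pH − pKa) = 10^(7.23 − 7.53) = 0.5012; fraction as HOCl = 1/(1 + 0.5012) = 0.6661.
Free chlorine required for 2.71 ppm HOCl: 2.71 / 0.6661 = 4.068 ppm.
FC to add: 4.068 − 0.7 = 3.368 mg/L as Cl₂.
Cl₂ equivalent: 3.368 mg/L × 291,824 L = 982.9 g.
Product at 8.3% available Cl: 982.9 / 0.083 = 11,840 g.
Volume: 11,840 g ÷ 1.16 g/mL = 10,210 mL.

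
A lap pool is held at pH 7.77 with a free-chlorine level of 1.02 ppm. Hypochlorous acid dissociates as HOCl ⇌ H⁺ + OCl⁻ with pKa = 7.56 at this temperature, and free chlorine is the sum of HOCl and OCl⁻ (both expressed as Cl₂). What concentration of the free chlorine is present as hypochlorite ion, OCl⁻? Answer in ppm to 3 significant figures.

0.631 ppm

[OCl⁻]/[HOCl] = 10^(pH − pKa) = 10^(7.77 − 7.56) = 10^0.21 = 1.622.
Fraction as HOCl = 1 / (1 + 1.622) = 0.3814.
OCl⁻ = (1 − 0.3814) × 1.02 ppm = 0.631 ppm.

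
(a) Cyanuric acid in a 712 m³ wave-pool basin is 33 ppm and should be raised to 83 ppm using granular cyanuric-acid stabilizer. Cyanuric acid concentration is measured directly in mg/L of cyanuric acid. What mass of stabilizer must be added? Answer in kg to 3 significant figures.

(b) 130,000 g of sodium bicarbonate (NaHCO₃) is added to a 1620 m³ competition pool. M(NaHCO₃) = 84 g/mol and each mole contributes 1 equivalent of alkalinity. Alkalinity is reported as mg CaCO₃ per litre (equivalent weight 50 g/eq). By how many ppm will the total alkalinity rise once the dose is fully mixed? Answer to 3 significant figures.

(a) 35.6 kg; (b) 47.8 ppm

(a) Volume: 712 m³ = 712,000 L.
(a) CYA to add: (83 − 33) = 50 mg/L × 712,000 L = 35,600 g cyanuric acid.

(b) Volume: 1620 m³ = 1,620,000 L.
(b) Moles of NaHCO₃: 130,000 g ÷ 84 g/mol = 1548 mol → 1548 eq of alkalinity.
(b) As CaCO₃: 1548 eq × 50 g/eq = 77,380 g.
(b) Rise: 77,380 g / 1,620,000 L × 1000 = 47.77 mg/L.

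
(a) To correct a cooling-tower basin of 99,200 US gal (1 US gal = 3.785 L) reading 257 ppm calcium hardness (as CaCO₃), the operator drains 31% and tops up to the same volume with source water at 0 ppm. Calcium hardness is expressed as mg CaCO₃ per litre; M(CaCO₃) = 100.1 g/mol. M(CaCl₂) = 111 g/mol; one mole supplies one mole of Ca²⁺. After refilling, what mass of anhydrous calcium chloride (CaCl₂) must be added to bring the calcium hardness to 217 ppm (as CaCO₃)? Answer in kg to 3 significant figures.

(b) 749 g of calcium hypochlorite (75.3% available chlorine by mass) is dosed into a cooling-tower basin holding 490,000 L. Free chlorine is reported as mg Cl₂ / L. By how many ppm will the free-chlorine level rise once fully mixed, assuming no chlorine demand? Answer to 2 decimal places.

(a) 16.5 kg; (b) 1.15 ppm

(a) Volume: 99,200 US gal × 3.785 L/gal = 375,472 L.
(a) After draining 31% and refilling: 257 × 0.69 + 0 × 0.31 = 177.33 ppm.
(a) Deficit to target: 217 − 177.33 = 39.67 mg/L.
(a) As CaCO₃: 39.67 mg/L × 375,472 L = 14,890 g; ÷ 100.1 = 148.8 mol Ca²⁺.
(a) Mass: 148.8 × 111 = 16,520 g.

(b) Available chlorine delivered: 749 g × 0.753 = 564 g as Cl₂.
(b) Concentration rise: 564 g / 490,000 L = 1.151 mg/L = 1.15 ppm.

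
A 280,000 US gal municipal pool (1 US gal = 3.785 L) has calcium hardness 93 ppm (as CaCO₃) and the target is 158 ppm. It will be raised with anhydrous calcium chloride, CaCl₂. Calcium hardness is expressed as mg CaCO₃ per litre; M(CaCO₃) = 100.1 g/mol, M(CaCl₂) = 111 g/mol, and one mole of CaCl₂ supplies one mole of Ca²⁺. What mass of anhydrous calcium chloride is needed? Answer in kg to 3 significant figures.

76.4 kg

Volume: 280,000 US gal × 3.785 L/gal = 1,059,800 L.
Hardness to add: (158 − 93) = 65 mg/L as CaCO₃ × 1,059,800 L = 68,890 g as CaCO₃.
Moles of Ca²⁺ (1 mol Ca²⁺ ≡ 1 mol CaCO₃): 68,890 / 100.1 g/mol = 688.2 mol.
Mass of CaCl₂: 688.2 × 111 = 76,390 g.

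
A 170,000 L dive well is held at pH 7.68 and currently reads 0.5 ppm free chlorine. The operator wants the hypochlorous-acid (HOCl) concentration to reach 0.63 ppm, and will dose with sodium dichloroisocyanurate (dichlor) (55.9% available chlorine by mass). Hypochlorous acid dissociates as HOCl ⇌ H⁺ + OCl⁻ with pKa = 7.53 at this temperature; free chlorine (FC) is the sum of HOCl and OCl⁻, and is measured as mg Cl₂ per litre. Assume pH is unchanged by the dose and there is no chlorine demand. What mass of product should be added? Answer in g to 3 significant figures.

[OCl⁻]/[HOCl] = 10^(pH − pKa) = 10^(7.68 − 7.53) = 1.413; fraction as HOCl = 1/(1 + 1.413) = 0.4145.
Free chlorine required for 0.63 ppm HOCl: 0.63 / 0.4145 = 1.52 ppm.
FC to add: 1.52 − 0.5 = 1.02 mg/L as Cl₂.
Cl₂ equivalent: 1.02 mg/L × 170,000 L = 173.4 g.
Product at 55.9% available Cl: 173.4 / 0.559 = 310.2 g.

310 g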